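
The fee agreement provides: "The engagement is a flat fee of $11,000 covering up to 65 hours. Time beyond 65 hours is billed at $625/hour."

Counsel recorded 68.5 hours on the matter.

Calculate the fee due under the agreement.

$13,187.50

Flat fee: $11,000.00
Excess hours: 68.5 − 65 = 3.5
Overrun: 3.5 × $625 = $2,187.50
Total: $11,000.00 + $2,187.50 = $13,187.50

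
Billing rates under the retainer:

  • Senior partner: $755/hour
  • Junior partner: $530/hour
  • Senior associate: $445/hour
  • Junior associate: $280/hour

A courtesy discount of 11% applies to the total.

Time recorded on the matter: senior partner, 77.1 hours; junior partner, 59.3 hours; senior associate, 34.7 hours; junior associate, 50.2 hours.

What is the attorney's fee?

Senior partner: 77.1 × $755 = $58,210.50
Junior partner: 59.3 × $530 = $31,429.00
Senior associate: 34.7 × $445 = $15,441.50
Junior associate: 50.2 × $280 = $14,056.00
Subtotal: $119,137.00
Less 11% discount: −$13,105.07
Total: $119,137.00 − $13,105.07 = $106,031.93

$106,031.93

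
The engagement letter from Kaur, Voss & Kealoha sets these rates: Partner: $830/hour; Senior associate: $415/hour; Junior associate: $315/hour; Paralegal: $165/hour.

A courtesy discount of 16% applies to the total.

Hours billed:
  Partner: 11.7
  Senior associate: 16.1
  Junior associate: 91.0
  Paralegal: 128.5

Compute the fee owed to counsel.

$55,658.40

Partner: 11.7 × $830 = $9,711.00
Senior associate: 16.1 × $415 = $6,681.50
Junior associate: 91.0 × $315 = $28,665.00
Paralegal: 128.5 × $165 = $21,202.50
Subtotal: $66,260.00
Less 16% discount: −$10,601.60
Total: $66,260.00 − $10,601.60 = $55,658.40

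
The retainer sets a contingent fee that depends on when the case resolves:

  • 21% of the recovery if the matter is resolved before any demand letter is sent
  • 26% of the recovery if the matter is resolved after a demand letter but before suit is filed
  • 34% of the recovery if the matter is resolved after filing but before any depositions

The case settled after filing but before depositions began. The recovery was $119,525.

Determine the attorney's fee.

$40,638.50

The matter settled after filing but before depositions began, so the 34% rate applies.
$119,525 × 34% = $40,638.50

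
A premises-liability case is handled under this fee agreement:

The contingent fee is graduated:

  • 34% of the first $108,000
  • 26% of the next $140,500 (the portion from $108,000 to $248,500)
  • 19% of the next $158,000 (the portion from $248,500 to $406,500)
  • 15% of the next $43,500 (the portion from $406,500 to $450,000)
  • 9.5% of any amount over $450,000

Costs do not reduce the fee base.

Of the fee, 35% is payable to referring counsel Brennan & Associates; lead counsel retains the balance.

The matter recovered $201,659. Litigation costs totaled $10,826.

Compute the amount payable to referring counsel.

Fee base is the gross recovery, $201,659; costs are reimbursed separately.
First $108,000 at 34% = $36,720.00
Remaining $93,659 at 26% = $24,351.34
Fee: $36,720.00 + $24,351.34 = $61,071.34
Referral share: 35% of $61,071.34 = $21,374.97; lead counsel retains $61,071.34 − $21,374.97 = $39,696.37.

$21,374.97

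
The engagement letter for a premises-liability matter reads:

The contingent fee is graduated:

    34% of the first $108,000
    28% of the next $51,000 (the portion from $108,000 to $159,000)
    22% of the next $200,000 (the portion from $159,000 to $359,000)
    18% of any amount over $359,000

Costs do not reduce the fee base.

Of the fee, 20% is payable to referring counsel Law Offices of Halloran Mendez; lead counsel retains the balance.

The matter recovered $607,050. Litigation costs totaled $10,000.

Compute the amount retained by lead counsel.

Fee base is the gross recovery, $607,050; costs are reimbursed separately.
First $108,000 at 34% = $36,720.00
Next $51,000 at 28% = $14,280.00
Next $200,000 at 22% = $44,000.00
Remaining $248,050 at 18% = $44,649.00
Fee: $36,720.00 + $14,280.00 + $44,000.00 + $44,649.00 = $139,649.00
Referral share: 20% of $139,649.00 = $27,929.80; lead counsel retains $139,649.00 − $27,929.80 = $111,719.20.

$111,719.20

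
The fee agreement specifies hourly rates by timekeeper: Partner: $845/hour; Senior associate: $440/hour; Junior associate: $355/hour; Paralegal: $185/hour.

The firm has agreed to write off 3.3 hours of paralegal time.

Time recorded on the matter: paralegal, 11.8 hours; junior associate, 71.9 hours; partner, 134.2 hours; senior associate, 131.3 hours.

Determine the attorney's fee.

Partner: 134.2 × $845 = $113,399.00
Senior associate: 131.3 × $440 = $57,772.00
Junior associate: 71.9 × $355 = $25,524.50
Paralegal: 11.8 × $185 = $2,183.00
Subtotal: $198,878.50
Write-off: 3.3 × $185 = $610.50
Total: $198,878.50 − $610.50 = $198,268.00

$198,268.00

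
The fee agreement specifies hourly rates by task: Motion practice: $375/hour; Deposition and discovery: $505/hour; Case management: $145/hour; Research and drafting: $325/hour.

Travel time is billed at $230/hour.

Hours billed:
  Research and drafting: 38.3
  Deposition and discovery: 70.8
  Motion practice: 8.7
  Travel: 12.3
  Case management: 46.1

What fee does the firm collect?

$60,977.50

Motion practice: 8.7 × $375 = $3,262.50
Deposition and discovery: 70.8 × $505 = $35,754.00
Case management: 46.1 × $145 = $6,684.50
Research and drafting: 38.3 × $325 = $12,447.50
Subtotal: $3,262.50 + $35,754.00 + $6,684.50 + $12,447.50 = $58,148.50
Travel: 12.3 × $230 = $2,829.00
Total: $58,148.50 + $2,829.00 = $60,977.50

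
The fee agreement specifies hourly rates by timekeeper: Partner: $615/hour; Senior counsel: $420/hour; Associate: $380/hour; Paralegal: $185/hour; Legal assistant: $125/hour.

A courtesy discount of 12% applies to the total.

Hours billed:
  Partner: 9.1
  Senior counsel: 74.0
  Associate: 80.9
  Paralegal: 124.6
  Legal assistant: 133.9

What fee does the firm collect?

$94,342.16

Partner: 9.1 × $615 = $5,596.50
Senior counsel: 74.0 × $420 = $31,080.00
Associate: 80.9 × $380 = $30,742.00
Paralegal: 124.6 × $185 = $23,051.00
Legal assistant: 133.9 × $125 = $16,737.50
Subtotal: $107,207.00
Less 12% discount: −$12,864.84
Total: $107,207.00 − $12,864.84 = $94,342.16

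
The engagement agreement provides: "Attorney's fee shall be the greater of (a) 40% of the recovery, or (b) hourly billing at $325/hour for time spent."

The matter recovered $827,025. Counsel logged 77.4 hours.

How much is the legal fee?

(a) 40% of $827,025 = $330,810.00
(b) 77.4 × $325 = $25,155.00
The greater is (a): $330,810.00.

$330,810.00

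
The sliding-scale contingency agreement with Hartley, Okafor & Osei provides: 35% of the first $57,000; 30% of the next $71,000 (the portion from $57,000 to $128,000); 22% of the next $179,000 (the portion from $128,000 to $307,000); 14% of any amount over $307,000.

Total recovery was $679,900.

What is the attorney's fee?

First $57,000 at 35% = $19,950.00
Next $71,000 at 30% = $21,300.00
Next $179,000 at 22% = $39,380.00
Remaining $372,900 at 14% = $52,206.00
Fee: $19,950.00 + $21,300.00 + $39,380.00 + $52,206.00 = $132,836.00

$132,836.00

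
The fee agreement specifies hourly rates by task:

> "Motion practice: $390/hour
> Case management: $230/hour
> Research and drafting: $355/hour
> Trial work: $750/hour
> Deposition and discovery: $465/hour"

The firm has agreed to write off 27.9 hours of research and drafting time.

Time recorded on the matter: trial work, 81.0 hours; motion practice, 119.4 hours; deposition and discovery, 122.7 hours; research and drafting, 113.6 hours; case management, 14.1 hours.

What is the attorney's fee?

Motion practice: 119.4 × $390 = $46,566.00
Case management: 14.1 × $230 = $3,243.00
Research and drafting: 113.6 × $355 = $40,328.00
Trial work: 81.0 × $750 = $60,750.00
Deposition and discovery: 122.7 × $465 = $57,055.50
Subtotal: $207,942.50
Write-off: 27.9 × $355 = $9,904.50
Total: $207,942.50 − $9,904.50 = $198,038.00

$198,038.00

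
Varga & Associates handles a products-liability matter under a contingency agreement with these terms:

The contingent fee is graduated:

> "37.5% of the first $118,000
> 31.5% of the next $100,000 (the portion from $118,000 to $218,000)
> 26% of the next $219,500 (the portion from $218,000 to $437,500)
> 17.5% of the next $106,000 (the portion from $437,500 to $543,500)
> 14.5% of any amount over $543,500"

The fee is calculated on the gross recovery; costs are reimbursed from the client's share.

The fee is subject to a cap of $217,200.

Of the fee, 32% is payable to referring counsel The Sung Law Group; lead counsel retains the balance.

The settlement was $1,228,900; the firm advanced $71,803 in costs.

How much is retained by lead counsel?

Fee base is the gross recovery, $1,228,900; costs are reimbursed separately.
First $118,000 at 37.5% = $44,250.00
Next $100,000 at 31.5% = $31,500.00
Next $219,500 at 26% = $57,070.00
Next $106,000 at 17.5% = $18,550.00
Remaining $685,400 at 14.5% = $99,383.00
Fee: $44,250.00 + $31,500.00 + $57,070.00 + $18,550.00 + $99,383.00 = $250,753.00
$250,753.00 exceeds the $217,200 cap, so the fee is capped at $217,200.00.
Referral share: 32% of $217,200.00 = $69,504.00; lead counsel retains $217,200.00 − $69,504.00 = $147,696.00.

$147,696.00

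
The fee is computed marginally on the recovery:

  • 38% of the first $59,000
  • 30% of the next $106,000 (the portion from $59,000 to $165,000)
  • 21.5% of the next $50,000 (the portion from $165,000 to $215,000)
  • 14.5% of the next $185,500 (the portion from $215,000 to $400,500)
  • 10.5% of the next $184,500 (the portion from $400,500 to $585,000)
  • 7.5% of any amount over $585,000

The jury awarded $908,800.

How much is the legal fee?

$135,525.00

First $59,000 at 38% = $22,420.00
Next $106,000 at 30% = $31,800.00
Next $50,000 at 21.5% = $10,750.00
Next $185,500 at 14.5% = $26,897.50
Next $184,500 at 10.5% = $19,372.50
Remaining $323,800 at 7.5% = $24,285.00
Fee: $22,420.00 + $31,800.00 + $10,750.00 + $26,897.50 + $19,372.50 + $24,285.00 = $135,525.00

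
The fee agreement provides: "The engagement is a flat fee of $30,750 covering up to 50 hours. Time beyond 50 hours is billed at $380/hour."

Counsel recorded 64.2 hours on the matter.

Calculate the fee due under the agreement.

Flat fee: $30,750.00
Excess hours: 64.2 − 50 = 14.2
Overrun: 14.2 × $380 = $5,396.00
Total: $30,750.00 + $5,396.00 = $36,146.00

$36,146.00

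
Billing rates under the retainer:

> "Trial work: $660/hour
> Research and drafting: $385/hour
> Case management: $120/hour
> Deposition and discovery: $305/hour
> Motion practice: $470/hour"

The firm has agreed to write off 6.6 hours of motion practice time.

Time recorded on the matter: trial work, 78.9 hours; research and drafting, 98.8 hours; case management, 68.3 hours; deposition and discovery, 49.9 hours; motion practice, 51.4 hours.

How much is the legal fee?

$134,583.50

Trial work: 78.9 × $660 = $52,074.00
Research and drafting: 98.8 × $385 = $38,038.00
Case management: 68.3 × $120 = $8,196.00
Deposition and discovery: 49.9 × $305 = $15,219.50
Motion practice: 51.4 × $470 = $24,158.00
Subtotal: $137,685.50
Write-off: 6.6 × $470 = $3,102.00
Total: $137,685.50 − $3,102.00 = $134,583.50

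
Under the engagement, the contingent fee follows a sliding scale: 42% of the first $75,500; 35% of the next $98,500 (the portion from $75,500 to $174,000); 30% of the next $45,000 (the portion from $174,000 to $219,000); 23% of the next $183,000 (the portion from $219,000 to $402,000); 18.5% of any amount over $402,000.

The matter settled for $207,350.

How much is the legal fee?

First $75,500 at 42% = $31,710.00
Next $98,500 at 35% = $34,475.00
Remaining $33,350 at 30% = $10,005.00
Fee: $31,710.00 + $34,475.00 + $10,005.00 = $76,190.00

$76,190.00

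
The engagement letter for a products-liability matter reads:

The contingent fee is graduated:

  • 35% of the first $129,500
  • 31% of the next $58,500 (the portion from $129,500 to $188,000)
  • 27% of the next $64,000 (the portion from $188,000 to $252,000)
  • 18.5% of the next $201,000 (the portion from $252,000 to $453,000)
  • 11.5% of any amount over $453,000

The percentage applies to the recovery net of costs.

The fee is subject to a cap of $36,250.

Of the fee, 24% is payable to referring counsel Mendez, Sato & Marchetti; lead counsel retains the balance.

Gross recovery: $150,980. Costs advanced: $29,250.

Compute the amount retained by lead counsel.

$27,550.00

Fee base (net of costs): $150,980 − $29,250 = $121,730
First $121,730 at 35% = $42,605.50
$42,605.50 exceeds the $36,250 cap, so the fee is capped at $36,250.00.
Referral share: 24% of $36,250.00 = $8,700.00; lead counsel retains $36,250.00 − $8,700.00 = $27,550.00.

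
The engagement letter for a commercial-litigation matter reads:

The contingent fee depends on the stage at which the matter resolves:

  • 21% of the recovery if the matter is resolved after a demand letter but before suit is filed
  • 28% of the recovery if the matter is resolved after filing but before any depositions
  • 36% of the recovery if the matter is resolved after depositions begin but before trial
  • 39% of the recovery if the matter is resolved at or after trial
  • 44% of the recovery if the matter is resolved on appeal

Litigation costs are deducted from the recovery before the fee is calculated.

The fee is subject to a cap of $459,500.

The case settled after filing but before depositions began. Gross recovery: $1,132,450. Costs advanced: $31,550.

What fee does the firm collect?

$308,252.00

Fee base (net of costs): $1,132,450 − $31,550 = $1,100,900
The matter settled after filing but before depositions began, so the 28% rate applies.
$1,100,900 × 28% = $308,252.00
$308,252.00 is under the $459,500 cap.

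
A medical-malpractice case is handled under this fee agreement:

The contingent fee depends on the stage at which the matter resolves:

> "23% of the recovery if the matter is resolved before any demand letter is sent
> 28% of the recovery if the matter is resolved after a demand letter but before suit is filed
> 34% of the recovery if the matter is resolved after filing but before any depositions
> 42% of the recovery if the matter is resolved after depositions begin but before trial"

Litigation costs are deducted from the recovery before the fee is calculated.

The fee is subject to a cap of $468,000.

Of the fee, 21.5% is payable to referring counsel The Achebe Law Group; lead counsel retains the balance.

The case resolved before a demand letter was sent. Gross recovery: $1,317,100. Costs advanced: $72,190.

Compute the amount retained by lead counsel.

Fee base (net of costs): $1,317,100 − $72,190 = $1,244,910
The matter resolved before a demand letter was sent, so the 23% rate applies.
$1,244,910 × 23% = $286,329.30
$286,329.30 is under the $468,000 cap.
Referral share: 21.5% of $286,329.30 = $61,560.80; lead counsel retains $286,329.30 − $61,560.80 = $224,768.50.

$224,768.50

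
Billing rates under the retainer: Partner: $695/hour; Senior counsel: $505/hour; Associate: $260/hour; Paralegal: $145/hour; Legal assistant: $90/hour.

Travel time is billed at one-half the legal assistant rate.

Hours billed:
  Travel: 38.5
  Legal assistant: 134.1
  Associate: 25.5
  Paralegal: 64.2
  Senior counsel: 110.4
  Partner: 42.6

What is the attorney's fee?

Partner: 42.6 × $695 = $29,607.00
Senior counsel: 110.4 × $505 = $55,752.00
Associate: 25.5 × $260 = $6,630.00
Paralegal: 64.2 × $145 = $9,309.00
Legal assistant: 134.1 × $90 = $12,069.00
Subtotal: $29,607.00 + $55,752.00 + $6,630.00 + $9,309.00 + $12,069.00 = $113,367.00
Travel: 38.5 × ($90 ÷ 2) = 38.5 × $45.00 = $1,732.50
Total: $113,367.00 + $1,732.50 = $115,099.50

$115,099.50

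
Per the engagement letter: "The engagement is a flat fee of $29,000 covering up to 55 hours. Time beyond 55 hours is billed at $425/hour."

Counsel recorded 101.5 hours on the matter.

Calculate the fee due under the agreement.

Flat fee: $29,000.00
Excess hours: 101.5 − 55 = 46.5
Overrun: 46.5 × $425 = $19,762.50
Total: $29,000.00 + $19,762.50 = $48,762.50

$48,762.50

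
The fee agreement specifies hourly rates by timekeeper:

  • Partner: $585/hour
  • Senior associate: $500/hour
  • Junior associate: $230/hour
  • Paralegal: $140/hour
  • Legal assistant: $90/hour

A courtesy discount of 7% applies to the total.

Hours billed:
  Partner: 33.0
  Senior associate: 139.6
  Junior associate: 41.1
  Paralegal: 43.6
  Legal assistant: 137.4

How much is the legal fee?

$108,836.04

Partner: 33.0 × $585 = $19,305.00
Senior associate: 139.6 × $500 = $69,800.00
Junior associate: 41.1 × $230 = $9,453.00
Paralegal: 43.6 × $140 = $6,104.00
Legal assistant: 137.4 × $90 = $12,366.00
Subtotal: $117,028.00
Less 7% discount: −$8,191.96
Total: $117,028.00 − $8,191.96 = $108,836.04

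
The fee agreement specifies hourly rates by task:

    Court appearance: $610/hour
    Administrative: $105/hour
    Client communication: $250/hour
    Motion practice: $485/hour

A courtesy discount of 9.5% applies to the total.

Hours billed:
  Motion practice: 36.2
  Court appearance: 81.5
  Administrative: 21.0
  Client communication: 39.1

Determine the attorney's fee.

$71,723.06

Court appearance: 81.5 × $610 = $49,715.00
Administrative: 21.0 × $105 = $2,205.00
Client communication: 39.1 × $250 = $9,775.00
Motion practice: 36.2 × $485 = $17,557.00
Subtotal: $79,252.00
Less 9.5% discount: −$7,528.94
Total: $79,252.00 − $7,528.94 = $71,723.06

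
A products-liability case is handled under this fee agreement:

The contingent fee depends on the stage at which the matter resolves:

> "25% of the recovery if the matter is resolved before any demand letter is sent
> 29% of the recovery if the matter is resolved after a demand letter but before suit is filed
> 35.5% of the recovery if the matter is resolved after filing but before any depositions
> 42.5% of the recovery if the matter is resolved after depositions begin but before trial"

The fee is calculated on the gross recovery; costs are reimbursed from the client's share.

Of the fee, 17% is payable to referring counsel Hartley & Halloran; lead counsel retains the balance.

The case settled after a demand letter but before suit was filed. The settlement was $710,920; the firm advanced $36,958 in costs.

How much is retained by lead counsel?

Fee base is the gross recovery, $710,920; costs are reimbursed separately.
The matter settled after a demand letter but before suit was filed, so the 29% rate applies.
$710,920 × 29% = $206,166.80
Referral share: 17% of $206,166.80 = $35,048.36; lead counsel retains $206,166.80 − $35,048.36 = $171,118.44.

$171,118.44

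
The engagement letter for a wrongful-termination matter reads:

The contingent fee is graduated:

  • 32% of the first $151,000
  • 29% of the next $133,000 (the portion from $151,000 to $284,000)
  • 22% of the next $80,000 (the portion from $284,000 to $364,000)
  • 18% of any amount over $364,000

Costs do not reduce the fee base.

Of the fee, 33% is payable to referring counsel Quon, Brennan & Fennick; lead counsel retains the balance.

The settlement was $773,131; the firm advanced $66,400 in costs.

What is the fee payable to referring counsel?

Fee base is the gross recovery, $773,131; costs are reimbursed separately.
First $151,000 at 32% = $48,320.00
Next $133,000 at 29% = $38,570.00
Next $80,000 at 22% = $17,600.00
Remaining $409,131 at 18% = $73,643.58
Fee: $48,320.00 + $38,570.00 + $17,600.00 + $73,643.58 = $178,133.58
Referral share: 33% of $178,133.58 = $58,784.08; lead counsel retains $178,133.58 − $58,784.08 = $119,349.50.

$58,784.08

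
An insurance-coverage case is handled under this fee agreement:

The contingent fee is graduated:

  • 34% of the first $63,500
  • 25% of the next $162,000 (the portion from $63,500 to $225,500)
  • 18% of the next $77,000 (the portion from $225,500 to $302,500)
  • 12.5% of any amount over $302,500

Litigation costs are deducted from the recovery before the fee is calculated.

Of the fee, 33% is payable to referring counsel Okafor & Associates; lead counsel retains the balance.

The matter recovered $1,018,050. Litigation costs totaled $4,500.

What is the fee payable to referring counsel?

Fee base (net of costs): $1,018,050 − $4,500 = $1,013,550
First $63,500 at 34% = $21,590.00
Next $162,000 at 25% = $40,500.00
Next $77,000 at 18% = $13,860.00
Remaining $711,050 at 12.5% = $88,881.25
Fee: $21,590.00 + $40,500.00 + $13,860.00 + $88,881.25 = $164,831.25
Referral share: 33% of $164,831.25 = $54,394.31; lead counsel retains $164,831.25 − $54,394.31 = $110,436.94.

$54,394.31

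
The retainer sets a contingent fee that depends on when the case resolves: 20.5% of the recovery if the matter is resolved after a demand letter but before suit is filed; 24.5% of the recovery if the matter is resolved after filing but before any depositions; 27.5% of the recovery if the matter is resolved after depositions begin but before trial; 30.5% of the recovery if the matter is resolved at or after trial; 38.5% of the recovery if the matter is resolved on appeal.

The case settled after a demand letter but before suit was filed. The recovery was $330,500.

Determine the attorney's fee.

The matter settled after a demand letter but before suit was filed, so the 20.5% rate applies.
$330,500 × 20.5% = $67,752.50

$67,752.50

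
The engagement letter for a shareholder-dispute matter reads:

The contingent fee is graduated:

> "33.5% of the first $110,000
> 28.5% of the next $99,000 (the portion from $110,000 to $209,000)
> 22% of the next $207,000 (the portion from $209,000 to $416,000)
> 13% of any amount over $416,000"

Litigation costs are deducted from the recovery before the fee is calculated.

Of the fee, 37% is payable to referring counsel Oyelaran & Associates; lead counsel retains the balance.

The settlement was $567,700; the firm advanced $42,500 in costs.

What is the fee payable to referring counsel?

Fee base (net of costs): $567,700 − $42,500 = $525,200
First $110,000 at 33.5% = $36,850.00
Next $99,000 at 28.5% = $28,215.00
Next $207,000 at 22% = $45,540.00
Remaining $109,200 at 13% = $14,196.00
Fee: $36,850.00 + $28,215.00 + $45,540.00 + $14,196.00 = $124,801.00
Referral share: 37% of $124,801.00 = $46,176.37; lead counsel retains $124,801.00 − $46,176.37 = $78,624.63.

$46,176.37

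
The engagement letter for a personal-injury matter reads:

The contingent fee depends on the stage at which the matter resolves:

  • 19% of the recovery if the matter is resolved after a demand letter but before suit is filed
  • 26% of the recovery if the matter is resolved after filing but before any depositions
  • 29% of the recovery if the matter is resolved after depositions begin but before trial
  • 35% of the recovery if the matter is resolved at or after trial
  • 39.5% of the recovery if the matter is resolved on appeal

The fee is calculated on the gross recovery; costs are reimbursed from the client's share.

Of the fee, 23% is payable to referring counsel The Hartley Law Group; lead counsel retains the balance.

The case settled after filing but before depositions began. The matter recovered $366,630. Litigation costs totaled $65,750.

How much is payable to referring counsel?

Fee base is the gross recovery, $366,630; costs are reimbursed separately.
The matter settled after filing but before depositions began, so the 26% rate applies.
$366,630 × 26% = $95,323.80
Referral share: 23% of $95,323.80 = $21,924.47; lead counsel retains $95,323.80 − $21,924.47 = $73,399.33.

$21,924.47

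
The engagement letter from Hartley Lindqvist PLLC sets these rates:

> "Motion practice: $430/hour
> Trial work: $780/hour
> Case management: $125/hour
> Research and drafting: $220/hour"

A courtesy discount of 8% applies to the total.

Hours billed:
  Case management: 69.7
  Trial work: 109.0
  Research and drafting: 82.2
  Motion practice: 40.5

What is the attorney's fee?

Motion practice: 40.5 × $430 = $17,415.00
Trial work: 109.0 × $780 = $85,020.00
Case management: 69.7 × $125 = $8,712.50
Research and drafting: 82.2 × $220 = $18,084.00
Subtotal: $129,231.50
Less 8% discount: −$10,338.52
Total: $129,231.50 − $10,338.52 = $118,892.98

$118,892.98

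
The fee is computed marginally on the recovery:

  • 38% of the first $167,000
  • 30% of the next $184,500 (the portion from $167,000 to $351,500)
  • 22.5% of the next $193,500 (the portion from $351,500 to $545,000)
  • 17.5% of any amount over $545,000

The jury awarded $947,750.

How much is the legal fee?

$232,828.75

First $167,000 at 38% = $63,460.00
Next $184,500 at 30% = $55,350.00
Next $193,500 at 22.5% = $43,537.50
Remaining $402,750 at 17.5% = $70,481.25
Fee: $63,460.00 + $55,350.00 + $43,537.50 + $70,481.25 = $232,828.75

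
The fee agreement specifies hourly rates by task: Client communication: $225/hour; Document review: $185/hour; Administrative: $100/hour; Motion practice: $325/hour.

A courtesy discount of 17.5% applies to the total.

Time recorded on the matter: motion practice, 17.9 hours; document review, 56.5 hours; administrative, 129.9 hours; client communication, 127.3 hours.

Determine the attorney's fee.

Client communication: 127.3 × $225 = $28,642.50
Document review: 56.5 × $185 = $10,452.50
Administrative: 129.9 × $100 = $12,990.00
Motion practice: 17.9 × $325 = $5,817.50
Subtotal: $57,902.50
Less 17.5% discount: −$10,132.94
Total: $57,902.50 − $10,132.94 = $47,769.56

$47,769.56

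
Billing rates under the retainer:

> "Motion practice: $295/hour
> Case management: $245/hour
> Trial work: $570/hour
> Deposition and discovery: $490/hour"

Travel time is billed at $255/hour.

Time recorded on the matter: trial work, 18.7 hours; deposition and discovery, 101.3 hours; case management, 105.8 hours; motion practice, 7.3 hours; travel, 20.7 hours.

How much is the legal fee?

$93,649.00

Motion practice: 7.3 × $295 = $2,153.50
Case management: 105.8 × $245 = $25,921.00
Trial work: 18.7 × $570 = $10,659.00
Deposition and discovery: 101.3 × $490 = $49,637.00
Subtotal: $2,153.50 + $25,921.00 + $10,659.00 + $49,637.00 = $88,370.50
Travel: 20.7 × $255 = $5,278.50
Total: $88,370.50 + $5,278.50 = $93,649.00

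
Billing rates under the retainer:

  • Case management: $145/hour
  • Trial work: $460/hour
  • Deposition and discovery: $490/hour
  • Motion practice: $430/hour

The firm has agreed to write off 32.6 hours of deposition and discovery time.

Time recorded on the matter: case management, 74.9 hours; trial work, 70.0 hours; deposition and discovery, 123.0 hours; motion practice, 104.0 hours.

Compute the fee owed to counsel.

Case management: 74.9 × $145 = $10,860.50
Trial work: 70.0 × $460 = $32,200.00
Deposition and discovery: 123.0 × $490 = $60,270.00
Motion practice: 104.0 × $430 = $44,720.00
Subtotal: $148,050.50
Write-off: 32.6 × $490 = $15,974.00
Total: $148,050.50 − $15,974.00 = $132,076.50

$132,076.50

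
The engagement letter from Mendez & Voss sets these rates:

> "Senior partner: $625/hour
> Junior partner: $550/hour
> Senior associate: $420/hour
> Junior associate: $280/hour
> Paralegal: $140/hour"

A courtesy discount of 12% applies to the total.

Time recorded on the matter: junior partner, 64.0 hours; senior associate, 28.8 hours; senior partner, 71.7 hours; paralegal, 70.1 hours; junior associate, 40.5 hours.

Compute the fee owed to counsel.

$99,671.00

Senior partner: 71.7 × $625 = $44,812.50
Junior partner: 64.0 × $550 = $35,200.00
Senior associate: 28.8 × $420 = $12,096.00
Junior associate: 40.5 × $280 = $11,340.00
Paralegal: 70.1 × $140 = $9,814.00
Subtotal: $113,262.50
Less 12% discount: −$13,591.50
Total: $113,262.50 − $13,591.50 = $99,671.00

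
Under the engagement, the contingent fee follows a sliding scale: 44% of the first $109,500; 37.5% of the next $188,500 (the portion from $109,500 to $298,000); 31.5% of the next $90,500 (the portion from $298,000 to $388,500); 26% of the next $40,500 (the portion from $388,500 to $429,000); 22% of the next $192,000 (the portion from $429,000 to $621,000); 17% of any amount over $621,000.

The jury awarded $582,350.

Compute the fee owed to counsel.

$191,642.00

First $109,500 at 44% = $48,180.00
Next $188,500 at 37.5% = $70,687.50
Next $90,500 at 31.5% = $28,507.50
Next $40,500 at 26% = $10,530.00
Remaining $153,350 at 22% = $33,737.00
Fee: $48,180.00 + $70,687.50 + $28,507.50 + $10,530.00 + $33,737.00 = $191,642.00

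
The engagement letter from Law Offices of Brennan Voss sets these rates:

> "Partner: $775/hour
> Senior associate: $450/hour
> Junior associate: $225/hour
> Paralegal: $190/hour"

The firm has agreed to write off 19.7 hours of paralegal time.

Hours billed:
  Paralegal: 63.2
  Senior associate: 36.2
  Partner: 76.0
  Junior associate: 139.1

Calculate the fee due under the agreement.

Partner: 76.0 × $775 = $58,900.00
Senior associate: 36.2 × $450 = $16,290.00
Junior associate: 139.1 × $225 = $31,297.50
Paralegal: 63.2 × $190 = $12,008.00
Subtotal: $118,495.50
Write-off: 19.7 × $190 = $3,743.00
Total: $118,495.50 − $3,743.00 = $114,752.50

$114,752.50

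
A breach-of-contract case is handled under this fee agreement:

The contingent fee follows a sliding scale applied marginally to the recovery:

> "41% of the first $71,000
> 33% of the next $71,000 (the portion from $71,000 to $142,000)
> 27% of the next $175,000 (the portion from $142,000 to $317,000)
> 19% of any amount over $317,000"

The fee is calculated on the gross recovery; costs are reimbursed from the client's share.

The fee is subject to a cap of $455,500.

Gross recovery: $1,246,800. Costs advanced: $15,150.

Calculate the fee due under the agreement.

$276,452.00

Fee base is the gross recovery, $1,246,800; costs are reimbursed separately.
First $71,000 at 41% = $29,110.00
Next $71,000 at 33% = $23,430.00
Next $175,000 at 27% = $47,250.00
Remaining $929,800 at 19% = $176,662.00
Fee: $29,110.00 + $23,430.00 + $47,250.00 + $176,662.00 = $276,452.00
$276,452.00 is under the $455,500 cap.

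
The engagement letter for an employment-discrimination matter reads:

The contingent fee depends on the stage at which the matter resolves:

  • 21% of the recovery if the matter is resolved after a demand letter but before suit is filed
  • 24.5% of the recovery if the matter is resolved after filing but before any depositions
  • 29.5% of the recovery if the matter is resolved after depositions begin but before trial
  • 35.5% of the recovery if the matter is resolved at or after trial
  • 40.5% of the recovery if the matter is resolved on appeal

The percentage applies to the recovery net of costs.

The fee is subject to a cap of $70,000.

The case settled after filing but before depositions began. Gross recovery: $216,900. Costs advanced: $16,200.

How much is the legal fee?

Fee base (net of costs): $216,900 − $16,200 = $200,700
The matter settled after filing but before depositions began, so the 24.5% rate applies.
$200,700 × 24.5% = $49,171.50
$49,171.50 is under the $70,000 cap.

$49,171.50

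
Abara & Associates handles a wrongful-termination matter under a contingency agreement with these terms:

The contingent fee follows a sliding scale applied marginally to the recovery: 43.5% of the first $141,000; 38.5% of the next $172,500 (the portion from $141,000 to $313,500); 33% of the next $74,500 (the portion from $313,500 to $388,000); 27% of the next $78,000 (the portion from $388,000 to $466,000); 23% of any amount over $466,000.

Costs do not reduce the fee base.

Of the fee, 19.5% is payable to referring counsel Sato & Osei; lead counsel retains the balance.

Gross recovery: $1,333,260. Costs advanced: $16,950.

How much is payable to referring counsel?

$72,708.15

Fee base is the gross recovery, $1,333,260; costs are reimbursed separately.
First $141,000 at 43.5% = $61,335.00
Next $172,500 at 38.5% = $66,412.50
Next $74,500 at 33% = $24,585.00
Next $78,000 at 27% = $21,060.00
Remaining $867,260 at 23% = $199,469.80
Fee: $61,335.00 + $66,412.50 + $24,585.00 + $21,060.00 + $199,469.80 = $372,862.30
Referral share: 19.5% of $372,862.30 = $72,708.15; lead counsel retains $372,862.30 − $72,708.15 = $300,154.15.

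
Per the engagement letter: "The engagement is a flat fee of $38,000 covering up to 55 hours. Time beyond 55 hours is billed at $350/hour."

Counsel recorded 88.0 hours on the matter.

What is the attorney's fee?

$49,550.00

Flat fee: $38,000.00
Excess hours: 88.0 − 55 = 33.0
Overrun: 33.0 × $350 = $11,550.00
Total: $38,000.00 + $11,550.00 = $49,550.00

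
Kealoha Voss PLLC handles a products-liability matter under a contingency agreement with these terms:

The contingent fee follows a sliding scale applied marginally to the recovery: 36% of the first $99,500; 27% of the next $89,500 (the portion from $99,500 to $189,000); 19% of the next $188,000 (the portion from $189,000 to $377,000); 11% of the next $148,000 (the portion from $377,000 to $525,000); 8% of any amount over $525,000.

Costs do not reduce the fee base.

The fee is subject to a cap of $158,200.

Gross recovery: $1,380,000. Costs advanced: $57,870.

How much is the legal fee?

Fee base is the gross recovery, $1,380,000; costs are reimbursed separately.
First $99,500 at 36% = $35,820.00
Next $89,500 at 27% = $24,165.00
Next $188,000 at 19% = $35,720.00
Next $148,000 at 11% = $16,280.00
Remaining $855,000 at 8% = $68,400.00
Fee: $35,820.00 + $24,165.00 + $35,720.00 + $16,280.00 + $68,400.00 = $180,385.00
$180,385.00 exceeds the $158,200 cap, so the fee is capped at $158,200.00.

$158,200.00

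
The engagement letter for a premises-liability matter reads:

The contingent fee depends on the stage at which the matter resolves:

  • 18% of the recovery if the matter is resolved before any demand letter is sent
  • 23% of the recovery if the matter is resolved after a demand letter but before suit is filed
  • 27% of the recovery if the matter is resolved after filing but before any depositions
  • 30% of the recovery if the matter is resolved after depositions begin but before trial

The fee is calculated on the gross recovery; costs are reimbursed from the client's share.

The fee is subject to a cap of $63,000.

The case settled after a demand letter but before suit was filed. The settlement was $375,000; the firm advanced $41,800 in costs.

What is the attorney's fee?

$63,000.00

Fee base is the gross recovery, $375,000; costs are reimbursed separately.
The matter settled after a demand letter but before suit was filed, so the 23% rate applies.
$375,000 × 23% = $86,250.00
$86,250.00 exceeds the $63,000 cap, so the fee is capped at $63,000.00.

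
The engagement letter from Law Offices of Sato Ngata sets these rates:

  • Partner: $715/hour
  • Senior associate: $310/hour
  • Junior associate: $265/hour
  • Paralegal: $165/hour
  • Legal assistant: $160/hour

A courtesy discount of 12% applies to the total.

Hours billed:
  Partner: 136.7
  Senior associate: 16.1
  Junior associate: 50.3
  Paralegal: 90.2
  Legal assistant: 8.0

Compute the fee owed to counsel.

Partner: 136.7 × $715 = $97,740.50
Senior associate: 16.1 × $310 = $4,991.00
Junior associate: 50.3 × $265 = $13,329.50
Paralegal: 90.2 × $165 = $14,883.00
Legal assistant: 8.0 × $160 = $1,280.00
Subtotal: $132,224.00
Less 12% discount: −$15,866.88
Total: $132,224.00 − $15,866.88 = $116,357.12

$116,357.12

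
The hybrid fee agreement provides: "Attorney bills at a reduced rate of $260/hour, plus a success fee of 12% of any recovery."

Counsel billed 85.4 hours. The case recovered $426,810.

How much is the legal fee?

Hourly: 85.4 × $260 = $22,204.00
Success fee: 12% of $426,810 = $51,217.20
Total: $22,204.00 + $51,217.20 = $73,421.20

$73,421.20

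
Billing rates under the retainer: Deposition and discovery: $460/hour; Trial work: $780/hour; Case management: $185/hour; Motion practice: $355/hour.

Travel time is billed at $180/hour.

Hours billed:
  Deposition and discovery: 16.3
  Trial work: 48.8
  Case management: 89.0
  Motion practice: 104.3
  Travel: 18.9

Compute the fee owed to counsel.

Deposition and discovery: 16.3 × $460 = $7,498.00
Trial work: 48.8 × $780 = $38,064.00
Case management: 89.0 × $185 = $16,465.00
Motion practice: 104.3 × $355 = $37,026.50
Subtotal: $7,498.00 + $38,064.00 + $16,465.00 + $37,026.50 = $99,053.50
Travel: 18.9 × $180 = $3,402.00
Total: $99,053.50 + $3,402.00 = $102,455.50

$102,455.50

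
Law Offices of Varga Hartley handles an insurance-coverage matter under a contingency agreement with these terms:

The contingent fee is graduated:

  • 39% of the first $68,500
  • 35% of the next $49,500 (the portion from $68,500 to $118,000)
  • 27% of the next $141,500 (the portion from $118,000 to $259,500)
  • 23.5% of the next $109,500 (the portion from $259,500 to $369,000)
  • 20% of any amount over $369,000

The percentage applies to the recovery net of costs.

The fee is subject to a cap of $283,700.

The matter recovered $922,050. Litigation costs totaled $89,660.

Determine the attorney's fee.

$200,655.50

Fee base (net of costs): $922,050 − $89,660 = $832,390
First $68,500 at 39% = $26,715.00
Next $49,500 at 35% = $17,325.00
Next $141,500 at 27% = $38,205.00
Next $109,500 at 23.5% = $25,732.50
Remaining $463,390 at 20% = $92,678.00
Fee: $26,715.00 + $17,325.00 + $38,205.00 + $25,732.50 + $92,678.00 = $200,655.50
$200,655.50 is under the $283,700 cap.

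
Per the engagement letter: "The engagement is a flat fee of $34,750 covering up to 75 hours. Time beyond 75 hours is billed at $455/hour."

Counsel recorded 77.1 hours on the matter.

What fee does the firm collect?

$35,705.50

Flat fee: $34,750.00
Excess hours: 77.1 − 75 = 2.1
Overrun: 2.1 × $455 = $955.50
Total: $34,750.00 + $955.50 = $35,705.50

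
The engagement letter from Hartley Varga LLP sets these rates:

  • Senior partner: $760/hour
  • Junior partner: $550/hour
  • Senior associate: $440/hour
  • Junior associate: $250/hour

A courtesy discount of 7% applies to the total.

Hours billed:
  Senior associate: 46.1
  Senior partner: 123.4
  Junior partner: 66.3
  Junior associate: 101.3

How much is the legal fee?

Senior partner: 123.4 × $760 = $93,784.00
Junior partner: 66.3 × $550 = $36,465.00
Senior associate: 46.1 × $440 = $20,284.00
Junior associate: 101.3 × $250 = $25,325.00
Subtotal: $175,858.00
Less 7% discount: −$12,310.06
Total: $175,858.00 − $12,310.06 = $163,547.94

$163,547.94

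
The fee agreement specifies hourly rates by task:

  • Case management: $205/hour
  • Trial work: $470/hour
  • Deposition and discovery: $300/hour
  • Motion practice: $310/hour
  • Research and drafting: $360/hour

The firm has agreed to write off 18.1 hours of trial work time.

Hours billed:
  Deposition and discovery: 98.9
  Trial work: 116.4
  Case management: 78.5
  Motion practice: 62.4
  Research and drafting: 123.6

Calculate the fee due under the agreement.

Case management: 78.5 × $205 = $16,092.50
Trial work: 116.4 × $470 = $54,708.00
Deposition and discovery: 98.9 × $300 = $29,670.00
Motion practice: 62.4 × $310 = $19,344.00
Research and drafting: 123.6 × $360 = $44,496.00
Subtotal: $164,310.50
Write-off: 18.1 × $470 = $8,507.00
Total: $164,310.50 − $8,507.00 = $155,803.50

$155,803.50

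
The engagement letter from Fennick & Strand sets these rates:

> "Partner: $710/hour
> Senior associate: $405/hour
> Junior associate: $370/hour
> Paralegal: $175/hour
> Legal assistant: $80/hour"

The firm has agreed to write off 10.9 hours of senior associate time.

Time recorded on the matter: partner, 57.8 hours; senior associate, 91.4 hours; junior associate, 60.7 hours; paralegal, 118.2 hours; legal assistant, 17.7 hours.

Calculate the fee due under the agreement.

$118,200.50

Partner: 57.8 × $710 = $41,038.00
Senior associate: 91.4 × $405 = $37,017.00
Junior associate: 60.7 × $370 = $22,459.00
Paralegal: 118.2 × $175 = $20,685.00
Legal assistant: 17.7 × $80 = $1,416.00
Subtotal: $122,615.00
Write-off: 10.9 × $405 = $4,414.50
Total: $122,615.00 − $4,414.50 = $118,200.50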